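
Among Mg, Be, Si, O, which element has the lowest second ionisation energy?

The second ionization energy removes an electron from the +1 ion. For each element: Mg⁺ still has 1 valence electron; Be⁺ still has 1 valence electron; Si⁺ still has 3 valence electrons; O⁺ still has 5 valence electrons.
All are still removing valence electrons, so compare the +1 ions as you would atoms: IE_2 generally rises across a period (higher Z_eff) and falls down a group (larger shell), subject to the usual subshell exceptions.
Valence configurations: Mg⁺ [Ne]3s¹, Be⁺ [He]2s¹, Si⁺ [Ne]3s²3p¹, O⁺ [He]2s²2p³.
Tabulated IE_2 (kJ/mol): Mg 1451, Be 1757, Si 1577, O 3388.
So the second ionization energies run Mg < Si < Be < O.

Mg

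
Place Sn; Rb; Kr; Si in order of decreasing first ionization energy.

Kr, Si, Sn, Rb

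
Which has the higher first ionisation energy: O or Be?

Be is in period 2, group 2; O is in period 2, group 16.
IE₁ increases left→right with effective nuclear charge and decreases top→bottom as the valence shell moves farther out.
All lie in period 2, so first ionization energy increases left to right.
So O has the higher first ionisation energy (O > Be).

O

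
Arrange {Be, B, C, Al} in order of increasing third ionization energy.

Al, B, C, Be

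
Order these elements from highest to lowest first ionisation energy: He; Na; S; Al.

He > S > Al > Na

Across a period the outer electron is held more tightly (higher IE₁); down a group it sits in a higher shell, more shielded, and comes off more easily.
These span different periods and groups, so the two trends combine.
Al > Na: Al lies to the right of Na in period 3, so the across-period effect alone puts Al higher.
S > Al: S lies to the right of Al in period 3, so the across-period effect alone puts S higher.
He > S: both effects reinforce here, so He is clearly the higher of the two.
Approximate values (kJ/mol): He 2372, Na 496, Al 578, S 1000.
So from highest to lowest: He > S > Al > Na.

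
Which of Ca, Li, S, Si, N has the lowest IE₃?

Si

IE_3 is the cost of taking one more electron from the +2 cation: Ca²⁺ is the bare [Ar] core; Li²⁺ is already 1 electron into the core; S²⁺ still has 4 valence electrons; Si²⁺ still has 2 valence electrons; N²⁺ still has 3 valence electrons.
Pulling an electron out of a noble-gas core costs far more than removing a remaining valence electron, so Ca and Li sit at the high end of IE_3.
Valence configurations: S²⁺ [Ne]3s²3p², Si²⁺ [Ne]3s², N²⁺ [He]2s²2p¹.
Approximate IE_3 values (kJ/mol): Ca 4912, Li 11815, S 3357, Si 3232, N 4578.
Hence IE_3: Si < S < N < Ca < Li.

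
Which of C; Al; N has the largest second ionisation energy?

N

Consider each +1 ion: C⁺ still has 3 valence electrons; Al⁺ still has 2 valence electrons; N⁺ still has 4 valence electrons.
All are still removing valence electrons, so compare the +1 ions as you would atoms: IE_2 generally rises across a period (higher Z_eff) and falls down a group (larger shell), subject to the usual subshell exceptions.
Valence configurations: C⁺ [He]2s²2p¹, Al⁺ [Ne]3s², N⁺ [He]2s²2p².
The numbers (kJ/mol): C 2353, Al 1817, N 2856.
So the second ionization energies run Al < C < N.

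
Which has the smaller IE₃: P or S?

The third ionization energy removes an electron from the +2 ion. For each element: P²⁺ still has 3 valence electrons; S²⁺ still has 4 valence electrons.
All are still removing valence electrons, so compare the +2 ions as you would atoms: IE_3 generally rises across a period (higher Z_eff) and falls down a group (larger shell), subject to the usual subshell exceptions.
Valence configurations: P²⁺ [Ne]3s²3p¹, S²⁺ [Ne]3s²3p².
Tabulated IE_3 (kJ/mol): P 2914, S 3357.
Putting it together, IE_3: P < S.

P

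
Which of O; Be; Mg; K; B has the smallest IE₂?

Mg

Consider each +1 ion: O⁺ still has 5 valence electrons; Be⁺ still has 1 valence electron; Mg⁺ still has 1 valence electron; K⁺ is the bare [Ar] core; B⁺ still has 2 valence electrons.
Usually core removal costs more than valence removal, but here the competition is close: a tightly held n=2 valence electron can cost more to remove than an n=3 core electron, so the actual values have to decide it.
Valence configurations: O⁺ [He]2s²2p³, Be⁺ [He]2s¹, Mg⁺ [Ne]3s¹, B⁺ [He]2s².
Approximate IE_2 values (kJ/mol): O 3388, Be 1757, Mg 1451, K 3052, B 2427.
Overall IE_2 order: Mg < Be < B < K < O.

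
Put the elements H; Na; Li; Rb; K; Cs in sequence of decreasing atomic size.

H is in period 1, group 1; Li is in period 2, group 1; Na is in period 3, group 1; K is in period 4, group 1; Rb is in period 5, group 1; Cs is in period 6, group 1.
Moving right in a period, electrons are added to the same shell under a stronger nuclear pull, so atoms get smaller; moving down, a new shell is opened and atoms get larger.
All are in group 1, so atomic radius increases down the group.
So from largest to smallest: Cs > Rb > K > Na > Li > H.

Cs, Rb, K, Na, Li, H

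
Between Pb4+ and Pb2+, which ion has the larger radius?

Both ions have Z = 82 protons, but Pb4+ has lost more electrons, so its remaining electrons feel a larger effective nuclear charge per electron and are pulled in more tightly.
Higher positive charge → smaller ion, so Pb2+ > Pb4+.

Pb2+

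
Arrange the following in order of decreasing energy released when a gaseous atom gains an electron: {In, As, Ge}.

Ge is in period 4, group 14; As is in period 4, group 15; In is in period 5, group 13.
EA tends to increase across a period and decrease down a group, though the pattern is less regular than for IE or radius.
Neither a single period nor a single group — weigh both effects.
As > In: relative to In, both the across-period and down-group shifts push As's electron affinity up.
Ge > As: this pair runs against the simple trend — see the exception note.
Note the exception: Ge has a higher electron affinity than As, contrary to the simple trend — adding an electron to As's half-filled 4p³ is unfavourable, so Ge (4p²) has the more exothermic EA.
Approximate values (kJ/mol): Ge 119, As 78, In 29.
So from highest to lowest: Ge > As > In.

Ge > As > In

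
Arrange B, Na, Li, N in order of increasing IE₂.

B < N < Na < Li

The second ionization energy removes an electron from the +1 ion. For each element: B⁺ still has 2 valence electrons; Na⁺ is the bare [Ne] core; Li⁺ is the bare [He] core; N⁺ still has 4 valence electrons.
Core electrons are held far more tightly than valence electrons, so Na and Li top the IE_2 order.
Valence configurations: B⁺ [He]2s², N⁺ [He]2s²2p².
Approximate IE_2 values (kJ/mol): B 2427, Na 4562, Li 7298, N 2856.
Putting it together, IE_2: B < N < Na < Li.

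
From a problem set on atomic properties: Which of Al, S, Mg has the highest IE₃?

After 2 electrons have been removed, what remains? Al²⁺ still has 1 valence electron; S²⁺ still has 4 valence electrons; Mg²⁺ is the bare [Ne] core.
Pulling an electron out of a noble-gas core costs far more than removing a remaining valence electron, so Mg sits at the high end of IE_3.
Valence configurations: Al²⁺ [Ne]3s¹, S²⁺ [Ne]3s²3p².
Approximate IE_3 values (kJ/mol): Al 2745, S 3357, Mg 7733.
Hence IE_3: Al < S < Mg.

Mg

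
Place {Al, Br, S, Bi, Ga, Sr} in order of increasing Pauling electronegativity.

Sr < Al < Ga < Bi < S < Br

Al is in period 3, group 13; S is in period 3, group 16; Ga is in period 4, group 13; Br is in period 4, group 17; Sr is in period 5, group 2; Bi is in period 6, group 15.
Electronegativity increases across a period and decreases down a group, tracking effective nuclear charge and atomic size.
Neither a single period nor a single group — weigh both effects.
Al > Sr: relative to Sr, both the across-period and down-group shifts push Al's electronegativity up.
Ga > Al: this pair runs against the simple trend — see the exception note.
Bi > Ga: the two effects oppose for this pair; the across-period effect wins (2.02 vs 1.81).
S > Bi: relative to Bi, both the across-period and down-group shifts push S's electronegativity up.
Br > S: the two effects oppose for this pair; the across-period effect wins (2.96 vs 2.58).
Note the exception: Ga has a higher electronegativity than Al, contrary to the simple trend — poor shielding by filled d (and f) subshells raises the heavier element's effective nuclear charge more than the simple down-group trend predicts.
Tabulated electronegativity (Pauling): Al 1.61, S 2.58, Ga 1.81, Br 2.96, Sr 0.95, Bi 2.02.
So from lowest to highest: Sr < Al < Ga < Bi < S < Br.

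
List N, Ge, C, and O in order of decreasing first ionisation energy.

IE₁ increases left→right with effective nuclear charge and decreases top→bottom as the valence shell moves farther out.
Here both period and group differ, so the two effects have to be weighed against each other.
C > Ge: C sits above Ge in group 14, so the down-group effect alone puts C higher.
O > C: both are in period 2; the period trend gives O the larger value.
N > O: this pair runs against the simple trend — see the exception note.
Note the exception: N has a higher first ionization energy than O, contrary to the simple trend — pairing an electron in O's 2p⁴ costs repulsion energy, so O ionizes more easily than half-filled N (2p³).
Tabulated first ionization energy (kJ/mol): C 1086, N 1402, O 1314, Ge 762.
So from highest to lowest: N > O > C > Ge.

N > O > C > Ge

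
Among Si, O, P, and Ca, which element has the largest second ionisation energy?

Consider each +1 ion: Si⁺ still has 3 valence electrons; O⁺ still has 5 valence electrons; P⁺ still has 4 valence electrons; Ca⁺ still has 1 valence electron.
All are still removing valence electrons, so compare the +1 ions as you would atoms: IE_2 generally rises across a period (higher Z_eff) and falls down a group (larger shell), subject to the usual subshell exceptions.
Valence configurations: Si⁺ [Ne]3s²3p¹, O⁺ [He]2s²2p³, P⁺ [Ne]3s²3p², Ca⁺ [Ar]4s¹.
Tabulated IE_2 (kJ/mol): Si 1577, O 3388, P 1907, Ca 1145.
Putting it together, IE_2: Ca < Si < P < O.

O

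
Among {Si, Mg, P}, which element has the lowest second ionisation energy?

Mg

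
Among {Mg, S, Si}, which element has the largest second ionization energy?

Consider each +1 ion: Mg⁺ still has 1 valence electron; S⁺ still has 5 valence electrons; Si⁺ still has 3 valence electrons.
All are still removing valence electrons, so compare the +1 ions as you would atoms: IE_2 generally rises across a period (higher Z_eff) and falls down a group (larger shell), subject to the usual subshell exceptions.
Valence configurations: Mg⁺ [Ne]3s¹, S⁺ [Ne]3s²3p³, Si⁺ [Ne]3s²3p¹.
The numbers (kJ/mol): Mg 1451, S 2252, Si 1577.
Putting it together, IE_2: Mg < Si < S.

S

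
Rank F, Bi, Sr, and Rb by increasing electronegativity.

Electronegativity increases across a period and decreases down a group, tracking effective nuclear charge and atomic size.
These span different periods and groups, so the two trends combine.
Sr > Rb: both are in period 5; the period trend gives Sr the larger value.
Bi > Sr: the two effects oppose for this pair; the across-period effect wins (2.02 vs 0.95).
F > Bi: relative to Bi, both the across-period and down-group shifts push F's electronegativity up.
For reference (Pauling): F 3.98, Rb 0.82, Sr 0.95, Bi 2.02.
So from lowest to highest: Rb < Sr < Bi < F.

Rb, Sr, Bi, F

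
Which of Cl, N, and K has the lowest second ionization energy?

After 1 electron has been removed, what remains? Cl⁺ still has 6 valence electrons; N⁺ still has 4 valence electrons; K⁺ is the bare [Ar] core.
Pulling an electron out of a noble-gas core costs far more than removing a remaining valence electron, so K sits at the high end of IE_2.
Valence configurations: Cl⁺ [Ne]3s²3p⁴, N⁺ [He]2s²2p².
Approximate IE_2 values (kJ/mol): Cl 2298, N 2856, K 3052.
Overall IE_2 order: Cl < N < K.

Cl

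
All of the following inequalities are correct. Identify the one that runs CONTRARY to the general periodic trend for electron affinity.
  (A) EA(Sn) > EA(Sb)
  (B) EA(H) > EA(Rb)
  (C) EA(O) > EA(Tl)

(A)

The general trend: electron affinity increases across a period and decreases down a group.
(A) Sn (period 5, group 14) vs Sb (period 5, group 15): the stated order contradicts the simple trend.
(B) H (period 1, group 1) vs Rb (period 5, group 1): the stated order agrees with the simple trend.
(C) O (period 2, group 16) vs Tl (period 6, group 13): the stated order agrees with the simple trend.
The exception is (A): adding an electron to Sb's half-filled 5p³ is unfavourable, so Sn has the more exothermic EA.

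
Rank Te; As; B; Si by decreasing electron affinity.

Te > Si > As > B

B is in period 2, group 13; Si is in period 3, group 14; As is in period 4, group 15; Te is in period 5, group 16.
EA tends to increase across a period and decrease down a group, though the pattern is less regular than for IE or radius.
A diagonal step moves right (one effect) and down (the opposite effect) at once.
As > B: period and group pull opposite ways; the across-period shift dominates (78 vs 27 kJ/mol).
Si > As: the two effects oppose for this pair; the down-group effect wins (134 vs 78 kJ/mol).
Te > Si: the two effects oppose for this pair; the across-period effect wins (190 vs 134 kJ/mol).
Approximate values (kJ/mol): B 27, Si 134, As 78, Te 190.
So from highest to lowest: Te > Si > As > B.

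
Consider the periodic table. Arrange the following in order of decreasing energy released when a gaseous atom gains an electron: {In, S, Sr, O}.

O is in period 2, group 16; S is in period 3, group 16; Sr is in period 5, group 2; In is in period 5, group 13.
Electron affinity generally becomes more exothermic across a period toward the halogens and less exothermic down a group.
Neither a single period nor a single group — weigh both effects.
In > Sr: In lies to the right of Sr in period 5, so the across-period effect alone puts In higher.
O > In: relative to In, both the across-period and down-group shifts push O's electron affinity up.
S > O: this pair runs against the simple trend — see the exception note.
Note the exception: S has a higher electron affinity than O, contrary to the simple trend — the compact 2p subshell of O repels the added electron more than S's larger 3p does.
For reference (kJ/mol): O 141, S 200, Sr 5, In 29.
So from highest to lowest: S > O > In > Sr.

S > O > In > Sr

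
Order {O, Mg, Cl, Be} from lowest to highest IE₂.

Mg < Be < Cl < O

The second ionization energy removes an electron from the +1 ion. For each element: O⁺ still has 5 valence electrons; Mg⁺ still has 1 valence electron; Cl⁺ still has 6 valence electrons; Be⁺ still has 1 valence electron.
All are still removing valence electrons, so compare the +1 ions as you would atoms: IE_2 generally rises across a period (higher Z_eff) and falls down a group (larger shell), subject to the usual subshell exceptions.
Valence configurations: O⁺ [He]2s²2p³, Mg⁺ [Ne]3s¹, Cl⁺ [Ne]3s²3p⁴, Be⁺ [He]2s¹.
The numbers (kJ/mol): O 3388, Mg 1451, Cl 2298, Be 1757.
So the second ionization energies run Mg < Be < Cl < O.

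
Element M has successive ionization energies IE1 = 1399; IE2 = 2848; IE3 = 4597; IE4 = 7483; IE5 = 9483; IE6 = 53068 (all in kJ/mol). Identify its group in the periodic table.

Group 15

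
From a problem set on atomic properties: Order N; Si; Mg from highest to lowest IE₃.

Mg, N, Si

The third ionization energy removes an electron from the +2 ion. For each element: N²⁺ still has 3 valence electrons; Si²⁺ still has 2 valence electrons; Mg²⁺ is the bare [Ne] core.
Pulling an electron out of a noble-gas core costs far more than removing a remaining valence electron, so Mg sits at the high end of IE_3.
Valence configurations: N²⁺ [He]2s²2p¹, Si²⁺ [Ne]3s².
The numbers (kJ/mol): N 4578, Si 3232, Mg 7733.
Hence IE_3: Si < N < Mg.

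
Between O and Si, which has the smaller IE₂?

Si

IE_2 is the cost of taking one more electron from the +1 cation: O⁺ still has 5 valence electrons; Si⁺ still has 3 valence electrons.
All are still removing valence electrons, so compare the +1 ions as you would atoms: IE_2 generally rises across a period (higher Z_eff) and falls down a group (larger shell), subject to the usual subshell exceptions.
Valence configurations: O⁺ [He]2s²2p³, Si⁺ [Ne]3s²3p¹.
The numbers (kJ/mol): O 3388, Si 1577.
Overall IE_2 order: Si < O.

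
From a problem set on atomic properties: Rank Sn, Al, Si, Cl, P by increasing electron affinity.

Al < P < Sn < Si < Cl

Al is in period 3, group 13; Si is in period 3, group 14; P is in period 3, group 15; Cl is in period 3, group 17; Sn is in period 5, group 14.
EA tends to increase across a period and decrease down a group, though the pattern is less regular than for IE or radius.
These span different periods and groups, so the two trends combine.
P > Al: both are in period 3; the period trend gives P the larger value.
Sn > P: this pair runs against the simple trend — see the exception note.
Si > Sn: Si sits above Sn in group 14, so the down-group effect alone puts Si higher.
Cl > Si: Cl lies to the right of Si in period 3, so the across-period effect alone puts Cl higher.
Note the exception: Sn has a higher electron affinity than P, contrary to the simple trend — adding an electron to P's half-filled np³ subshell costs electron-pairing energy.
Note the exception: Si has a higher electron affinity than P, contrary to the simple trend — adding an electron to P's half-filled 3p³ is unfavourable, so Si (3p²) has the more exothermic EA.
Approximate values (kJ/mol): Al 42, Si 134, P 72, Cl 349, Sn 107.
So from lowest to highest: Al < P < Sn < Si < Cl.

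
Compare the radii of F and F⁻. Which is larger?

F⁻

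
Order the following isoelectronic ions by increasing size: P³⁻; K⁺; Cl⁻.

K⁺ < Cl⁻ < P³⁻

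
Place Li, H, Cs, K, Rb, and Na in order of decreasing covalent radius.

Across a period the added protons contract the valence shell; down a group each new principal shell makes the atom larger.
All are in group 1, so atomic radius increases down the group.
So from largest to smallest: Cs > Rb > K > Na > Li > H.

Cs > Rb > K > Na > Li > H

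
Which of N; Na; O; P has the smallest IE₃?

P

The third ionization energy removes an electron from the +2 ion. For each element: N²⁺ still has 3 valence electrons; Na²⁺ is already 1 electron into the core; O²⁺ still has 4 valence electrons; P²⁺ still has 3 valence electrons.
Core electrons are held far more tightly than valence electrons, so Na tops the IE_3 order.
Valence configurations: N²⁺ [He]2s²2p¹, O²⁺ [He]2s²2p², P²⁺ [Ne]3s²3p¹.
Approximate IE_3 values (kJ/mol): N 4578, Na 6910, O 5300, P 2914.
So the third ionization energies run P < N < O < Na.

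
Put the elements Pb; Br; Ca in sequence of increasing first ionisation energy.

Ca < Pb < Br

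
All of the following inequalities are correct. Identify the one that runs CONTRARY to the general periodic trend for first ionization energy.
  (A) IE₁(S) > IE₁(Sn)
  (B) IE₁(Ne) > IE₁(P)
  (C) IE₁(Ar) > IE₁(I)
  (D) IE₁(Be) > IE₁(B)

(D)

The general trend: first ionization energy increases across a period and decreases down a group.
(A) S (period 3, group 16) vs Sn (period 5, group 14): the stated order agrees with the simple trend.
(B) Ne (period 2, group 18) vs P (period 3, group 15): the stated order agrees with the simple trend.
(C) Ar (period 3, group 18) vs I (period 5, group 17): the stated order agrees with the simple trend.
(D) Be (period 2, group 2) vs B (period 2, group 13): the stated order contradicts the simple trend.
The exception is (D): removing B's lone 2p electron is easier than breaking Be's filled 2s².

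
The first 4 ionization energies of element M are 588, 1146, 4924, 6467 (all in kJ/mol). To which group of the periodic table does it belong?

Group 2

Look for the largest jump between consecutive ionization energies: IE3/IE2 ≈ 4.3, far larger than any earlier ratio.
That jump marks the point where a core electron is being removed. So the atom has 2 valence electrons.
A main-group element with 2 valence electrons is in group 2.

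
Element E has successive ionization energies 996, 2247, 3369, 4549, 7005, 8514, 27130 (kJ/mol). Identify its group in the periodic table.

Look for the largest jump between consecutive ionization energies: IE7/IE6 ≈ 3.2, far larger than any earlier ratio.
That jump marks the point where a core electron is being removed. So the atom has 6 valence electrons.
A main-group element with 6 valence electrons is in group 16.

Group 16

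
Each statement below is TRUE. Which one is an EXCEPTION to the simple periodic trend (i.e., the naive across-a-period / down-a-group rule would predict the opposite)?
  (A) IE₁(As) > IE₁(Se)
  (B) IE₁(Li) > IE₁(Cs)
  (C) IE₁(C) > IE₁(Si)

(A)

The general trend: first ionisation energy increases across a period and decreases down a group.
(A) As (period 4, group 15) vs Se (period 4, group 16): the stated order contradicts the simple trend.
(B) Li (period 2, group 1) vs Cs (period 6, group 1): the stated order agrees with the simple trend.
(C) C (period 2, group 14) vs Si (period 3, group 14): the stated order agrees with the simple trend.
The exception is (A): Se (4p⁴) ionizes more easily than half-filled As (4p³).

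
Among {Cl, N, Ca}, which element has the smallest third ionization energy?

Cl

Consider each +2 ion: Cl²⁺ still has 5 valence electrons; N²⁺ still has 3 valence electrons; Ca²⁺ is the bare [Ar] core.
Core electrons are held far more tightly than valence electrons, so Ca tops the IE_3 order.
Valence configurations: Cl²⁺ [Ne]3s²3p³, N²⁺ [He]2s²2p¹.
The numbers (kJ/mol): Cl 3822, N 4578, Ca 4912.
Overall IE_3 order: Cl < N < Ca.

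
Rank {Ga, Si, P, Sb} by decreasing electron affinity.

Si is in period 3, group 14; P is in period 3, group 15; Ga is in period 4, group 13; Sb is in period 5, group 15.
Electron affinity generally becomes more exothermic across a period toward the halogens and less exothermic down a group.
Here both period and group differ, so the two effects have to be weighed against each other.
P > Ga: both effects reinforce here, so P is clearly the higher of the two.
Sb > P: this pair runs against the simple trend — see the exception note.
Si > Sb: the two effects oppose for this pair; the down-group effect wins (134 vs 103 kJ/mol).
Note the exception: Sb has a higher electron affinity than P, contrary to the simple trend — both are half-filled np³, but the pairing/repulsion penalty for the added electron shrinks as the p orbitals become larger and more diffuse down the group, and for Sb that outweighs the weaker nuclear attraction.
Note the exception: Si has a higher electron affinity than P, contrary to the simple trend — adding an electron to P's half-filled 3p³ is unfavourable, so Si (3p²) has the more exothermic EA.
For reference (kJ/mol): Si 134, P 72, Ga 29, Sb 103.
So from highest to lowest: Si > Sb > P > Ga.

Si > Sb > P > Ga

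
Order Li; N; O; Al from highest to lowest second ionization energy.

Li > O > N > Al

IE_2 is the cost of taking one more electron from the +1 cation: Li⁺ is the bare [He] core; N⁺ still has 4 valence electrons; O⁺ still has 5 valence electrons; Al⁺ still has 2 valence electrons.
Core electrons are held far more tightly than valence electrons, so Li tops the IE_2 order.
Valence configurations: N⁺ [He]2s²2p², O⁺ [He]2s²2p³, Al⁺ [Ne]3s².
Approximate IE_2 values (kJ/mol): Li 7298, N 2856, O 3388, Al 1817.
Overall IE_2 order: Al < N < O < Li.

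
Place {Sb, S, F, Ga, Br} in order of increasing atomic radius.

F < S < Br < Ga < Sb

F is in period 2, group 17; S is in period 3, group 16; Ga is in period 4, group 13; Br is in period 4, group 17; Sb is in period 5, group 15.
Across a period the added protons contract the valence shell; down a group each new principal shell makes the atom larger.
Neither a single period nor a single group — weigh both effects.
S > F: relative to F, both the across-period and down-group shifts push S's atomic radius up.
Br > S: the two effects oppose for this pair; the down-group effect wins (114 vs 103 pm).
Ga > Br: both are in period 4; the period trend gives Ga the larger value.
Sb > Ga: period and group pull opposite ways; the down-group shift dominates (140 vs 124 pm).
For reference (pm): F 64, S 103, Ga 124, Br 114, Sb 140.
So from smallest to largest: F < S < Br < Ga < Sb.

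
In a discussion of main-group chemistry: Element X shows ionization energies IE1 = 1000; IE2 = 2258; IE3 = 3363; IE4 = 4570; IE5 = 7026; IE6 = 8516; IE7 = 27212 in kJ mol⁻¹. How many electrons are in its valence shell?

6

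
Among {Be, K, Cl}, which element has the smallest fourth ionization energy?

Cl

The fourth ionization energy removes an electron from the +3 ion. For each element: Be³⁺ is already 1 electron into the core; K³⁺ is already 2 electrons into the core; Cl³⁺ still has 4 valence electrons.
Core electrons are held far more tightly than valence electrons, so K and Be top the IE_4 order.
The numbers (kJ/mol): Be 21007, K 5877, Cl 5159.
Putting it together, IE_4: Cl < K < Be.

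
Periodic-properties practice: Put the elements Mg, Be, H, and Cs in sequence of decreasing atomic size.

Cs, Mg, Be, H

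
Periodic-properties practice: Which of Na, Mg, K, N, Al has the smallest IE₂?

Mg

IE_2 is the cost of taking one more electron from the +1 cation: Na⁺ is the bare [Ne] core; Mg⁺ still has 1 valence electron; K⁺ is the bare [Ar] core; N⁺ still has 4 valence electrons; Al⁺ still has 2 valence electrons.
Pulling an electron out of a noble-gas core costs far more than removing a remaining valence electron, so K and Na sit at the high end of IE_2.
Valence configurations: Mg⁺ [Ne]3s¹, N⁺ [He]2s²2p², Al⁺ [Ne]3s².
The numbers (kJ/mol): Na 4562, Mg 1451, K 3052, N 2856, Al 1817.
So the second ionization energies run Mg < Al < N < K < Na.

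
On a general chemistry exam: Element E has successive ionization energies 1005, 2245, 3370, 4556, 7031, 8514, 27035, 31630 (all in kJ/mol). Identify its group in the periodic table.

Group 16

Look for the largest jump between consecutive ionization energies: IE7/IE6 ≈ 3.2, far larger than any earlier ratio.
That jump marks the point where a core electron is being removed. So the atom has 6 valence electrons.
A main-group element with 6 valence electrons is in group 16.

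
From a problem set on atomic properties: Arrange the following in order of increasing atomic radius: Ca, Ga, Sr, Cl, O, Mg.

O is in period 2, group 16; Mg is in period 3, group 2; Cl is in period 3, group 17; Ca is in period 4, group 2; Ga is in period 4, group 13; Sr is in period 5, group 2.
Across a period the added protons contract the valence shell; down a group each new principal shell makes the atom larger.
Neither a single period nor a single group — weigh both effects.
Cl > O: the two effects oppose for this pair; the down-group effect wins (99 vs 63 pm).
Ga > Cl: both effects reinforce here, so Ga is clearly the larger of the two.
Mg > Ga: period and group pull opposite ways; the across-period shift dominates (139 vs 124 pm).
Ca > Mg: Ca sits below Mg in group 2, so the down-group effect alone puts Ca larger.
Sr > Ca: they share group 2; the group trend gives Sr the larger value.
Tabulated atomic radius (pm): O 63, Mg 139, Cl 99, Ca 171, Ga 124, Sr 185.
So from smallest to largest: O < Cl < Ga < Mg < Ca < Sr.

O < Cl < Ga < Mg < Ca < Sr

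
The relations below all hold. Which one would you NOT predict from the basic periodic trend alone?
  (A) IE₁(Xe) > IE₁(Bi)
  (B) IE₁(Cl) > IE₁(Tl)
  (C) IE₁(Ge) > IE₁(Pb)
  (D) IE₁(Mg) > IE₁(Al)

(D)

The general trend: IE₁ increases across a period and decreases down a group.
(A) Xe (period 5, group 18) vs Bi (period 6, group 15): the stated order agrees with the simple trend.
(B) Cl (period 3, group 17) vs Tl (period 6, group 13): the stated order agrees with the simple trend.
(C) Ge (period 4, group 14) vs Pb (period 6, group 14): the stated order agrees with the simple trend.
(D) Mg (period 3, group 2) vs Al (period 3, group 13): the stated order contradicts the simple trend.
The exception is (D): Al's single 3p electron is easier to remove than one from Mg's filled 3s².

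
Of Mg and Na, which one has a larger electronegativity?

Mg

Electronegativity increases across a period and decreases down a group, tracking effective nuclear charge and atomic size.
All lie in period 3, so electronegativity increases left to right.
So Mg has the larger electronegativity (Mg > Na).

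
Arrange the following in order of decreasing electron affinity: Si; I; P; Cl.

Si is in period 3, group 14; P is in period 3, group 15; Cl is in period 3, group 17; I is in period 5, group 17.
Adding an electron releases more energy for atoms nearer the top right (short of the noble gases).
Here both period and group differ, so the two effects have to be weighed against each other.
Si > P: this pair runs against the simple trend — see the exception note.
I > Si: period and group pull opposite ways; the across-period shift dominates (295 vs 134 kJ/mol).
Cl > I: they share group 17; the group trend gives Cl the larger value.
Note the exception: Si has a higher electron affinity than P, contrary to the simple trend — adding an electron to P's half-filled 3p³ is unfavourable, so Si (3p²) has the more exothermic EA.
Approximate values (kJ/mol): Si 134, P 72, Cl 349, I 295.
So from highest to lowest: Cl > I > Si > P.

Cl > I > Si > P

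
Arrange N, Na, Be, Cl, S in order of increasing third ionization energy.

S, Cl, N, Na, Be

IE_3 is the cost of taking one more electron from the +2 cation: N²⁺ still has 3 valence electrons; Na²⁺ is already 1 electron into the core; Be²⁺ is the bare [He] core; Cl²⁺ still has 5 valence electrons; S²⁺ still has 4 valence electrons.
Core electrons are held far more tightly than valence electrons, so Na and Be top the IE_3 order.
Valence configurations: N²⁺ [He]2s²2p¹, Cl²⁺ [Ne]3s²3p³, S²⁺ [Ne]3s²3p².
Tabulated IE_3 (kJ/mol): N 4578, Na 6910, Be 14849, Cl 3822, S 3357.
Overall IE_3 order: S < Cl < N < Na < Be.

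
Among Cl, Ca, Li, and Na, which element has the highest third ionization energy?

After 2 electrons have been removed, what remains? Cl²⁺ still has 5 valence electrons; Ca²⁺ is the bare [Ar] core; Li²⁺ is already 1 electron into the core; Na²⁺ is already 1 electron into the core.
Pulling an electron out of a noble-gas core costs far more than removing a remaining valence electron, so Ca, Na and Li sit at the high end of IE_3.
Tabulated IE_3 (kJ/mol): Cl 3822, Ca 4912, Li 11815, Na 6910.
So the third ionization energies run Cl < Ca < Na < Li.

Li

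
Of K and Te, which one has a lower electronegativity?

K

K is in period 4, group 1; Te is in period 5, group 16.
Atoms toward the upper right of the periodic table pull bonding electrons most strongly.
Here both period and group differ, so the two effects have to be weighed against each other.
Te > K: the two effects oppose for this pair; the across-period effect wins (2.10 vs 0.82).
Approximate values (Pauling): K 0.82, Te 2.10.
So K has the lower electronegativity (K < Te).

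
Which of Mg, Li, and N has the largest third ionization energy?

Consider each +2 ion: Mg²⁺ is the bare [Ne] core; Li²⁺ is already 1 electron into the core; N²⁺ still has 3 valence electrons.
Pulling an electron out of a noble-gas core costs far more than removing a remaining valence electron, so Mg and Li sit at the high end of IE_3.
The numbers (kJ/mol): Mg 7733, Li 11815, N 4578.
So the third ionization energies run N < Mg < Li.

Li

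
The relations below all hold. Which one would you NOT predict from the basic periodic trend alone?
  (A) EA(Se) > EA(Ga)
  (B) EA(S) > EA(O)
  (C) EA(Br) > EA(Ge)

The general trend: electron affinity increases across a period and decreases down a group.
(A) Se (period 4, group 16) vs Ga (period 4, group 13): the stated order agrees with the simple trend.
(B) S (period 3, group 16) vs O (period 2, group 16): the stated order contradicts the simple trend.
(C) Br (period 4, group 17) vs Ge (period 4, group 14): the stated order agrees with the simple trend.
The exception is (B): the compact 2p subshell of O repels the added electron more than S's larger 3p does.

(B)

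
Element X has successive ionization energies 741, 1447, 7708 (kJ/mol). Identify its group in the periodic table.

Look for the largest jump between consecutive ionization energies: IE3/IE2 ≈ 5.3, far larger than any earlier ratio.
That jump marks the point where a core electron is being removed. So the atom has 2 valence electrons.
A main-group element with 2 valence electrons is in group 2.

Group 2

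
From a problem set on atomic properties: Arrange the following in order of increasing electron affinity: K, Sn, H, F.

K, H, Sn, F

H is in period 1, group 1; F is in period 2, group 17; K is in period 4, group 1; Sn is in period 5, group 14.
Adding an electron releases more energy for atoms nearer the top right (short of the noble gases).
These span different periods and groups, so the two trends combine.
H > K: they share group 1; the group trend gives H the larger value.
Sn > H: period and group pull opposite ways; the across-period shift dominates (107 vs 73 kJ/mol).
F > Sn: both effects reinforce here, so F is clearly the higher of the two.
For reference (kJ/mol): H 73, F 328, K 48, Sn 107.
So from lowest to highest: K < H < Sn < F.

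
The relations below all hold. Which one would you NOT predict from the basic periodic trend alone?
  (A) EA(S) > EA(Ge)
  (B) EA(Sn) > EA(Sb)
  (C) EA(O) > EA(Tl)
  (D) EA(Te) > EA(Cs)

(B)

The general trend: electron affinity increases across a period and decreases down a group.
(A) S (period 3, group 16) vs Ge (period 4, group 14): the stated order agrees with the simple trend.
(B) Sn (period 5, group 14) vs Sb (period 5, group 15): the stated order contradicts the simple trend.
(C) O (period 2, group 16) vs Tl (period 6, group 13): the stated order agrees with the simple trend.
(D) Te (period 5, group 16) vs Cs (period 6, group 1): the stated order agrees with the simple trend.
The exception is (B): adding an electron to Sb's half-filled 5p³ is unfavourable, so Sn has the more exothermic EA.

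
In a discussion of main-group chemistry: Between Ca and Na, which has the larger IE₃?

Na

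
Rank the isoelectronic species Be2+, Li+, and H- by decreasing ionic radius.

All of these have 2 electrons, so size is governed by nuclear charge alone: the more protons, the stronger the pull on the same electron cloud, and the smaller the ion.
Nuclear charges: Be2+ (Z=4), Li+ (Z=3), H- (Z=1).
Largest to smallest: H- > Li+ > Be2+.

H- > Li+ > Be2+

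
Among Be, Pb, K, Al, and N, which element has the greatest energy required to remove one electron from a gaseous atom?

N

First ionization energy rises across a period (greater Z_eff holds electrons more tightly) and falls down a group (valence electrons are farther from the nucleus).
These span different periods and groups, so the two trends combine.
Al > K: relative to K, both the across-period and down-group shifts push Al's first ionization energy up.
Pb > Al: period and group pull opposite ways; the across-period shift dominates (716 vs 578 kJ/mol).
Be > Pb: the two effects oppose for this pair; the down-group effect wins (900 vs 716 kJ/mol).
N > Be: both are in period 2; the period trend gives N the larger value.
Approximate values (kJ/mol): Be 900, N 1402, Al 578, K 419, Pb 716.
The greatest energy required to remove one electron from a gaseous atom among these belongs to N.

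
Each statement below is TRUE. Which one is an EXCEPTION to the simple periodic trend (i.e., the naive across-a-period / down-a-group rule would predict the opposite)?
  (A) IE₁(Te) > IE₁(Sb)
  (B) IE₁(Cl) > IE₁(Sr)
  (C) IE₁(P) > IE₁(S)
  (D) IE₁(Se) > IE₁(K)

(C)

The general trend: first ionisation energy increases across a period and decreases down a group.
(A) Te (period 5, group 16) vs Sb (period 5, group 15): the stated order agrees with the simple trend.
(B) Cl (period 3, group 17) vs Sr (period 5, group 2): the stated order agrees with the simple trend.
(C) P (period 3, group 15) vs S (period 3, group 16): the stated order contradicts the simple trend.
(D) Se (period 4, group 16) vs K (period 4, group 1): the stated order agrees with the simple trend.
The exception is (C): S (3p⁴) ionizes more easily than half-filled P (3p³) because the paired 3p electron in S is pushed out by e⁻–e⁻ repulsion.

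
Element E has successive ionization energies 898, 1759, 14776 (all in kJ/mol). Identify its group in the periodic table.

Look for the largest jump between consecutive ionization energies: IE3/IE2 ≈ 8.4, far larger than any earlier ratio.
That jump marks the point where a core electron is being removed. So the atom has 2 valence electrons.
A main-group element with 2 valence electrons is in group 2.

Group 2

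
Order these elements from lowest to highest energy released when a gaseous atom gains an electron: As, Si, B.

B, As, Si

B is in period 2, group 13; Si is in period 3, group 14; As is in period 4, group 15.
EA tends to increase across a period and decrease down a group, though the pattern is less regular than for IE or radius.
These sit on a diagonal, where the across-period and down-group effects partly cancel.
As > B: period and group pull opposite ways; the across-period shift dominates (78 vs 27 kJ/mol).
Si > As: the two effects oppose for this pair; the down-group effect wins (134 vs 78 kJ/mol).
For reference (kJ/mol): B 27, Si 134, As 78.
So from lowest to highest: B < As < Si.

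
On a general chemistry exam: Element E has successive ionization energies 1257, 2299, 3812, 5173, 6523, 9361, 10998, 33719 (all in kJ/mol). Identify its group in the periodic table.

Group 17

Look for the largest jump between consecutive ionization energies: IE8/IE7 ≈ 3.1, far larger than any earlier ratio.
That jump marks the point where a core electron is being removed. So the atom has 7 valence electrons.
A main-group element with 7 valence electrons is in group 17.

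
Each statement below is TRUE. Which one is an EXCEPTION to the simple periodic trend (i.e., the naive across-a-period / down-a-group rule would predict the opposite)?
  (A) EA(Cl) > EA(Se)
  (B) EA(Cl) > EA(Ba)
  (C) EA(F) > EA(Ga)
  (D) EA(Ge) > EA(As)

The general trend: electron affinity increases across a period and decreases down a group.
(A) Cl (period 3, group 17) vs Se (period 4, group 16): the stated order agrees with the simple trend.
(B) Cl (period 3, group 17) vs Ba (period 6, group 2): the stated order agrees with the simple trend.
(C) F (period 2, group 17) vs Ga (period 4, group 13): the stated order agrees with the simple trend.
(D) Ge (period 4, group 14) vs As (period 4, group 15): the stated order contradicts the simple trend.
The exception is (D): adding an electron to As's half-filled 4p³ is unfavourable, so Ge (4p²) has the more exothermic EA.

(D)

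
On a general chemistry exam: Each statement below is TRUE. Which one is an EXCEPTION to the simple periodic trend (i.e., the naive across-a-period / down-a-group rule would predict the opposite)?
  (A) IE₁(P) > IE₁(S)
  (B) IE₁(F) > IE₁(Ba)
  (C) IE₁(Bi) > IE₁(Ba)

The general trend: first ionisation energy increases across a period and decreases down a group.
(A) P (period 3, group 15) vs S (period 3, group 16): the stated order contradicts the simple trend.
(B) F (period 2, group 17) vs Ba (period 6, group 2): the stated order agrees with the simple trend.
(C) Bi (period 6, group 15) vs Ba (period 6, group 2): the stated order agrees with the simple trend.
The exception is (A): S (3p⁴) ionizes more easily than half-filled P (3p³) because the paired 3p electron in S is pushed out by e⁻–e⁻ repulsion.

(A)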